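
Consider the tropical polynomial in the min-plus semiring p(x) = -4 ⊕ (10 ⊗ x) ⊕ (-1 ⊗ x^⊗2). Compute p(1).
p(1) = -4

A tropical monomial a ⊗ x^⊗i evaluates to a + i · x. Evaluating each term at x = 1:
  Term 0 contributes -4 + 0 · 1 = -4
  Term 1 contributes 10 + 1 · 1 = 11
  Term 2 contributes -1 + 2 · 1 = 1
p(1) = ⊕ of these = min[-4, 11, 1] = -4.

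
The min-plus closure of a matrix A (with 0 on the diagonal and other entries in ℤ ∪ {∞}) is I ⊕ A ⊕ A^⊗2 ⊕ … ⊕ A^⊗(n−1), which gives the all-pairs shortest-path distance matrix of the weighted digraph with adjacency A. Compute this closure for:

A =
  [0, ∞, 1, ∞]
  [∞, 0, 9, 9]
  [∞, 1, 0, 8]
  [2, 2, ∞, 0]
Closure =
  [0, 2, 1, 9]
  [11, 0, 9, 9]
  [10, 1, 0, 8]
  [2, 2, 3, 0]

This is the Floyd-Warshall all-pairs shortest-path computation. For each intermediate vertex k = 0, 1, …, 3, update dist[i][j] ← min(dist[i][j], dist[i][k] + dist[k][j]). The final matrix gives, for each (i, j), the minimum total weight of any directed path from i to j (possibly empty when i = j).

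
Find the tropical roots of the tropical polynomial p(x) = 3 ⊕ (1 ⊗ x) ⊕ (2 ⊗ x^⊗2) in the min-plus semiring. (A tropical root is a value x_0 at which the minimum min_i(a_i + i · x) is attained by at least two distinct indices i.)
Roots: {-1, 2}

Each tropical root is a break point of the lower envelope of the lines y = a_i + i · x (there are 3 lines, with slopes 0, 1, ..., 2). Only the lines that attain the minimum somewhere contribute to roots; other lines are dominated. Here the surviving (envelope) indices are i = 2, i = 1, i = 0.
Intersections between consecutive envelope lines give the roots: for adjacent envelope indices i < j the intersection is x = (a_i − a_j) / (j − i). Reading off the sorted break points: {-1, 2}.
Verification: at each break x_0, at least two indices attain the minimum of min_i(a_i + i · x_0).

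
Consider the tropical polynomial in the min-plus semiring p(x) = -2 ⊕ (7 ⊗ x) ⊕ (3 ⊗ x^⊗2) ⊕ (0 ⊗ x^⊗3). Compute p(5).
p(5) = -2

A tropical monomial a ⊗ x^⊗i evaluates to a + i · x. Evaluating each term at x = 5:
  Term 0 contributes -2 + 0 · 5 = -2
  Term 1 contributes 7 + 1 · 5 = 12
  Term 2 contributes 3 + 2 · 5 = 13
  Term 3 contributes 0 + 3 · 5 = 15
p(5) = ⊕ of these = min[-2, 12, 13, 15] = -2.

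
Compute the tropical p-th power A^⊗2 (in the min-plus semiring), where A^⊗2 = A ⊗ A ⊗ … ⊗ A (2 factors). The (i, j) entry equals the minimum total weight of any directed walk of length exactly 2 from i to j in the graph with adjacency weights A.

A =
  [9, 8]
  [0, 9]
A^⊗2 =
  [8, 17]
  [9, 8]

Each entry (A^⊗2)_ij equals the minimum over all length-2 walks i = v_0 → v_1 → … → v_2 = j of Σ_t A[v_t][v_{t+1}]. For example, for (i, j) = (0, 1) we minimise over 2 possible intermediate vertex sequences; the minimum is 17, attained along the walk 0 → 0 → 1.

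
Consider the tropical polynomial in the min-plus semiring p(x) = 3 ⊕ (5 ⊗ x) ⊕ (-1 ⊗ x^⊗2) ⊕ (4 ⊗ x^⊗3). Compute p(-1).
p(-1) = -3

A tropical monomial a ⊗ x^⊗i evaluates to a + i · x. Evaluating each term at x = -1:
  Term 0 contributes 3 + 0 · -1 = 3
  Term 1 contributes 5 + 1 · -1 = 4
  Term 2 contributes -1 + 2 · -1 = -3
  Term 3 contributes 4 + 3 · -1 = 1
p(-1) = ⊕ of these = min[3, 4, -3, 1] = -3.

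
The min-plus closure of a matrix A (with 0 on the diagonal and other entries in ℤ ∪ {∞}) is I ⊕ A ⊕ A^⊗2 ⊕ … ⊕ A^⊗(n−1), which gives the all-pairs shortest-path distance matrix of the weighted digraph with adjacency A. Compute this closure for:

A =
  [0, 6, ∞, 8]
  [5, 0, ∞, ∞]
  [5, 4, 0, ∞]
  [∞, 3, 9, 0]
Closure =
  [0, 6, 17, 8]
  [5, 0, 22, 13]
  [5, 4, 0, 13]
  [8, 3, 9, 0]

This is the Floyd-Warshall all-pairs shortest-path computation. For each intermediate vertex k = 0, 1, …, 3, update dist[i][j] ← min(dist[i][j], dist[i][k] + dist[k][j]). The final matrix gives, for each (i, j), the minimum total weight of any directed path from i to j (possibly empty when i = j).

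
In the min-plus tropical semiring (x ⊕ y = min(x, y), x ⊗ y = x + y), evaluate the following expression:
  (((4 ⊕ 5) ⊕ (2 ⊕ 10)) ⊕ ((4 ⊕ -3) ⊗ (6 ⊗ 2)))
(((4 ⊕ 5) ⊕ (2 ⊕ 10)) ⊕ ((4 ⊕ -3) ⊗ (6 ⊗ 2))) = 2

Expand innermost to outermost. Recall ⊕ takes the minimum of its arguments and ⊗ takes their sum. Working out the expression (((4 ⊕ 5) ⊕ (2 ⊕ 10)) ⊕ ((4 ⊕ -3) ⊗ (6 ⊗ 2))) gives 2.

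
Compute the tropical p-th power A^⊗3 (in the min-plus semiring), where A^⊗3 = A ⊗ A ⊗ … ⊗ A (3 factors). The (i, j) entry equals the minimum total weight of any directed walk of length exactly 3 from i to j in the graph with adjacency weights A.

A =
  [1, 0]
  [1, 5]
A^⊗3 =
  [2, 1]
  [2, 2]

Each entry (A^⊗3)_ij equals the minimum over all length-3 walks i = v_0 → v_1 → … → v_3 = j of Σ_t A[v_t][v_{t+1}]. For example, for (i, j) = (0, 1) we minimise over 4 possible intermediate vertex sequences; the minimum is 1, attained along the walk 0 → 1 → 0 → 1.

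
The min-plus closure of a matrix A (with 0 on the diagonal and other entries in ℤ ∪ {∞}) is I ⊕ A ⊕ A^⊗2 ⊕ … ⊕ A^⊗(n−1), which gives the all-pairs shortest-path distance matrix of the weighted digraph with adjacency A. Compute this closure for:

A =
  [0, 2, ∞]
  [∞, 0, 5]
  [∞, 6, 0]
Closure =
  [0, 2, 7]
  [∞, 0, 5]
  [∞, 6, 0]

This is the Floyd-Warshall all-pairs shortest-path computation. For each intermediate vertex k = 0, 1, …, 2, update dist[i][j] ← min(dist[i][j], dist[i][k] + dist[k][j]). The final matrix gives, for each (i, j), the minimum total weight of any directed path from i to j (possibly empty when i = j).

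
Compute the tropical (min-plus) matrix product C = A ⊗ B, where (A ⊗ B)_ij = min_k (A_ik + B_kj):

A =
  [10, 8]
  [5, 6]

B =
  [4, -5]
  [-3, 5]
A ⊗ B =
  [5, 5]
  [3, 0]

Apply the min-plus product entry-by-entry:
  C[0][0] = min over k of (A[0][0] + B[0][0] = 10 + 4 = 14, A[0][1] + B[1][0] = 8 + -3 = 5) = 5 (attained at k = 1)
  C[0][1] = min over k of (A[0][0] + B[0][1] = 10 + -5 = 5, A[0][1] + B[1][1] = 8 + 5 = 13) = 5 (attained at k = 0)
  C[1][0] = min over k of (A[1][0] + B[0][0] = 5 + 4 = 9, A[1][1] + B[1][0] = 6 + -3 = 3) = 3 (attained at k = 1)
  C[1][1] = min over k of (A[1][0] + B[0][1] = 5 + -5 = 0, A[1][1] + B[1][1] = 6 + 5 = 11) = 0 (attained at k = 0)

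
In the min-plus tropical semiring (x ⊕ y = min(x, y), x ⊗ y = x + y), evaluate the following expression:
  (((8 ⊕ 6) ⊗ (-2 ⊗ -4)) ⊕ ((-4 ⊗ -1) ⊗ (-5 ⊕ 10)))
(((8 ⊕ 6) ⊗ (-2 ⊗ -4)) ⊕ ((-4 ⊗ -1) ⊗ (-5 ⊕ 10))) = -10

Expand innermost to outermost. Recall ⊕ takes the minimum of its arguments and ⊗ takes their sum. Working out the expression (((8 ⊕ 6) ⊗ (-2 ⊗ -4)) ⊕ ((-4 ⊗ -1) ⊗ (-5 ⊕ 10))) gives -10.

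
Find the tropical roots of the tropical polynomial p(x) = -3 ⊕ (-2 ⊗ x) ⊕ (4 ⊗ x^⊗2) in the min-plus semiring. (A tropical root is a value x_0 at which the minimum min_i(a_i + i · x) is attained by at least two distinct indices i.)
Roots: {-6, -1}

Each tropical root is a break point of the lower envelope of the lines y = a_i + i · x (there are 3 lines, with slopes 0, 1, ..., 2). Only the lines that attain the minimum somewhere contribute to roots; other lines are dominated. Here the surviving (envelope) indices are i = 2, i = 1, i = 0.
Intersections between consecutive envelope lines give the roots: for adjacent envelope indices i < j the intersection is x = (a_i − a_j) / (j − i). Reading off the sorted break points: {-6, -1}.
Verification: at each break x_0, at least two indices attain the minimum of min_i(a_i + i · x_0).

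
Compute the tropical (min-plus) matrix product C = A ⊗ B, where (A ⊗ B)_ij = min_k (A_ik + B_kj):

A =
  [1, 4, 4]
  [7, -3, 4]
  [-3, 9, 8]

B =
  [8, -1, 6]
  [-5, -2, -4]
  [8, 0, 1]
A ⊗ B =
  [-1, 0, 0]
  [-8, -5, -7]
  [4, -4, 3]

Apply the min-plus product entry-by-entry:
  C[0][0] = min over k of (A[0][0] + B[0][0] = 1 + 8 = 9, A[0][1] + B[1][0] = 4 + -5 = -1, A[0][2] + B[2][0] = 4 + 8 = 12) = -1 (attained at k = 1)
  C[0][1] = min over k of (A[0][0] + B[0][1] = 1 + -1 = 0, A[0][1] + B[1][1] = 4 + -2 = 2, A[0][2] + B[2][1] = 4 + 0 = 4) = 0 (attained at k = 0)
  C[0][2] = min over k of (A[0][0] + B[0][2] = 1 + 6 = 7, A[0][1] + B[1][2] = 4 + -4 = 0, A[0][2] + B[2][2] = 4 + 1 = 5) = 0 (attained at k = 1)
  C[1][0] = min over k of (A[1][0] + B[0][0] = 7 + 8 = 15, A[1][1] + B[1][0] = -3 + -5 = -8, A[1][2] + B[2][0] = 4 + 8 = 12) = -8 (attained at k = 1)
  C[1][1] = min over k of (A[1][0] + B[0][1] = 7 + -1 = 6, A[1][1] + B[1][1] = -3 + -2 = -5, A[1][2] + B[2][1] = 4 + 0 = 4) = -5 (attained at k = 1)
  C[1][2] = min over k of (A[1][0] + B[0][2] = 7 + 6 = 13, A[1][1] + B[1][2] = -3 + -4 = -7, A[1][2] + B[2][2] = 4 + 1 = 5) = -7 (attained at k = 1)
  C[2][0] = min over k of (A[2][0] + B[0][0] = -3 + 8 = 5, A[2][1] + B[1][0] = 9 + -5 = 4, A[2][2] + B[2][0] = 8 + 8 = 16) = 4 (attained at k = 1)
  C[2][1] = min over k of (A[2][0] + B[0][1] = -3 + -1 = -4, A[2][1] + B[1][1] = 9 + -2 = 7, A[2][2] + B[2][1] = 8 + 0 = 8) = -4 (attained at k = 0)
  C[2][2] = min over k of (A[2][0] + B[0][2] = -3 + 6 = 3, A[2][1] + B[1][2] = 9 + -4 = 5, A[2][2] + B[2][2] = 8 + 1 = 9) = 3 (attained at k = 0)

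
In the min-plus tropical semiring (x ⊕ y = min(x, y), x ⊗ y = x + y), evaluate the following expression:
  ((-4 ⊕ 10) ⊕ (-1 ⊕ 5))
((-4 ⊕ 10) ⊕ (-1 ⊕ 5)) = -4

Expand innermost to outermost. Recall ⊕ takes the minimum of its arguments and ⊗ takes their sum. Working out the expression ((-4 ⊕ 10) ⊕ (-1 ⊕ 5)) gives -4.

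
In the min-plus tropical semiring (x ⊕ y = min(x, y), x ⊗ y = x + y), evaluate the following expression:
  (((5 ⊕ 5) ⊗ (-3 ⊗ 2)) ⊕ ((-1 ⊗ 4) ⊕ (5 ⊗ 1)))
(((5 ⊕ 5) ⊗ (-3 ⊗ 2)) ⊕ ((-1 ⊗ 4) ⊕ (5 ⊗ 1))) = 3

Expand innermost to outermost. Recall ⊕ takes the minimum of its arguments and ⊗ takes their sum. Working out the expression (((5 ⊕ 5) ⊗ (-3 ⊗ 2)) ⊕ ((-1 ⊗ 4) ⊕ (5 ⊗ 1))) gives 3.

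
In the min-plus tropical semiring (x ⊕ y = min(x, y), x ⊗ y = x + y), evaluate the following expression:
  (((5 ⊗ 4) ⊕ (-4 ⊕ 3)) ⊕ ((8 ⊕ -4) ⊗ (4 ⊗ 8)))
(((5 ⊗ 4) ⊕ (-4 ⊕ 3)) ⊕ ((8 ⊕ -4) ⊗ (4 ⊗ 8))) = -4

Expand innermost to outermost. Recall ⊕ takes the minimum of its arguments and ⊗ takes their sum. Working out the expression (((5 ⊗ 4) ⊕ (-4 ⊕ 3)) ⊕ ((8 ⊕ -4) ⊗ (4 ⊗ 8))) gives -4.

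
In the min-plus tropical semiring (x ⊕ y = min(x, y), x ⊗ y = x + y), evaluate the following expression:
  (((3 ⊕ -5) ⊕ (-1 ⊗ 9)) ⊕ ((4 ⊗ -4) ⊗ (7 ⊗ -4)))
(((3 ⊕ -5) ⊕ (-1 ⊗ 9)) ⊕ ((4 ⊗ -4) ⊗ (7 ⊗ -4))) = -5

Expand innermost to outermost. Recall ⊕ takes the minimum of its arguments and ⊗ takes their sum. Working out the expression (((3 ⊕ -5) ⊕ (-1 ⊗ 9)) ⊕ ((4 ⊗ -4) ⊗ (7 ⊗ -4))) gives -5.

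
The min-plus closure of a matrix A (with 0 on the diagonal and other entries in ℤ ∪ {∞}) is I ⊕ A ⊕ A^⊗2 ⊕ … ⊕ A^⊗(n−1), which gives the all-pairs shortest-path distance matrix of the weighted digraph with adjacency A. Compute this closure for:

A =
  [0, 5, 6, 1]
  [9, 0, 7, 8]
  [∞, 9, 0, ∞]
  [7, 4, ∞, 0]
Closure =
  [0, 5, 6, 1]
  [9, 0, 7, 8]
  [18, 9, 0, 17]
  [7, 4, 11, 0]

This is the Floyd-Warshall all-pairs shortest-path computation. For each intermediate vertex k = 0, 1, …, 3, update dist[i][j] ← min(dist[i][j], dist[i][k] + dist[k][j]). The final matrix gives, for each (i, j), the minimum total weight of any directed path from i to j (possibly empty when i = j).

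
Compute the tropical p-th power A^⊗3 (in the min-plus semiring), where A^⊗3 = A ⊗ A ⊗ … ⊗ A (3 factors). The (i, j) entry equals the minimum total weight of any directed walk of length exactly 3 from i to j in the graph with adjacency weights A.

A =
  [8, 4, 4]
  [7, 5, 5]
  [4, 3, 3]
A^⊗3 =
  [11, 10, 10]
  [12, 11, 11]
  [10, 9, 9]

Each entry (A^⊗3)_ij equals the minimum over all length-3 walks i = v_0 → v_1 → … → v_3 = j of Σ_t A[v_t][v_{t+1}]. For example, for (i, j) = (0, 2) we minimise over 9 possible intermediate vertex sequences; the minimum is 10, attained along the walk 0 → 2 → 2 → 2.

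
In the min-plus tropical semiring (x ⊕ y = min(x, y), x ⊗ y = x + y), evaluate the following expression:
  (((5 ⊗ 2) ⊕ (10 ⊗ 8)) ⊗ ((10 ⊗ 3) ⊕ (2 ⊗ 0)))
(((5 ⊗ 2) ⊕ (10 ⊗ 8)) ⊗ ((10 ⊗ 3) ⊕ (2 ⊗ 0))) = 9

Expand innermost to outermost. Recall ⊕ takes the minimum of its arguments and ⊗ takes their sum. Working out the expression (((5 ⊗ 2) ⊕ (10 ⊗ 8)) ⊗ ((10 ⊗ 3) ⊕ (2 ⊗ 0))) gives 9.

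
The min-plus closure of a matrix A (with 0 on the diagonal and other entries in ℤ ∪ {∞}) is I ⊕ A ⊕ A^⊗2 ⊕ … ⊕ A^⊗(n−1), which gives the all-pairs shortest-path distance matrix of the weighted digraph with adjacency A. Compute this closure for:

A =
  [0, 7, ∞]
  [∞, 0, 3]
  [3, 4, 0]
Closure =
  [0, 7, 10]
  [6, 0, 3]
  [3, 4, 0]

This is the Floyd-Warshall all-pairs shortest-path computation. For each intermediate vertex k = 0, 1, …, 2, update dist[i][j] ← min(dist[i][j], dist[i][k] + dist[k][j]). The final matrix gives, for each (i, j), the minimum total weight of any directed path from i to j (possibly empty when i = j).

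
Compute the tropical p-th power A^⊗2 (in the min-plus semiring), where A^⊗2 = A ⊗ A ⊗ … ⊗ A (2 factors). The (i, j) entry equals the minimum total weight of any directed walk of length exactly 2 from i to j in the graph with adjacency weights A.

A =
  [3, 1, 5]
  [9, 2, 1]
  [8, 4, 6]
A^⊗2 =
  [6, 3, 2]
  [9, 4, 3]
  [11, 6, 5]

Each entry (A^⊗2)_ij equals the minimum over all length-2 walks i = v_0 → v_1 → … → v_2 = j of Σ_t A[v_t][v_{t+1}]. For example, for (i, j) = (0, 2) we minimise over 3 possible intermediate vertex sequences; the minimum is 2, attained along the walk 0 → 1 → 2.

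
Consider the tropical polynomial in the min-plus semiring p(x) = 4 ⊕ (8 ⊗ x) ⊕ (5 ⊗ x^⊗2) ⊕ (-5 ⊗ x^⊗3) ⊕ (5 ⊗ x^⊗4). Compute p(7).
p(7) = 4

A tropical monomial a ⊗ x^⊗i evaluates to a + i · x. Evaluating each term at x = 7:
  Term 0 contributes 4 + 0 · 7 = 4
  Term 1 contributes 8 + 1 · 7 = 15
  Term 2 contributes 5 + 2 · 7 = 19
  Term 3 contributes -5 + 3 · 7 = 16
  Term 4 contributes 5 + 4 · 7 = 33
p(7) = ⊕ of these = min[4, 15, 19, 16, 33] = 4.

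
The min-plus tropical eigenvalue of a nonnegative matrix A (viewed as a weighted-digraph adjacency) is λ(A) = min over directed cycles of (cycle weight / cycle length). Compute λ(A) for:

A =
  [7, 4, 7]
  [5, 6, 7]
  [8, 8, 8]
λ(A) = 9/2

Enumerate directed cycles and compute their means (weight / length). Sample:
  cycle 0 → 0: weight = 7, length = 1, mean = 7/1 ≈ 7.000
  cycle 1 → 1: weight = 6, length = 1, mean = 6/1 ≈ 6.000
  cycle 2 → 2: weight = 8, length = 1, mean = 8/1 ≈ 8.000
  cycle 0 → 1 → 0: weight = 9, length = 2, mean = 9/2 ≈ 4.500
  cycle 0 → 2 → 0: weight = 15, length = 2, mean = 15/2 ≈ 7.500
  cycle 1 → 0 → 1: weight = 9, length = 2, mean = 9/2 ≈ 4.500
Minimum mean = 4.500, attained e.g. along the cycle 0 → 1 → 0 with weight 9 and length 2. So λ(A) = 9/2 = 9/2.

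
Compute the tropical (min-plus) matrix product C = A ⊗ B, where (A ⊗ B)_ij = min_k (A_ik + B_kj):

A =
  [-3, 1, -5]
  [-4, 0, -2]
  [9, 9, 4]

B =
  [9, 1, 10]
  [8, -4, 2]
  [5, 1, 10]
A ⊗ B =
  [0, -4, 3]
  [3, -4, 2]
  [9, 5, 11]

Apply the min-plus product entry-by-entry:
  C[0][0] = min over k of (A[0][0] + B[0][0] = -3 + 9 = 6, A[0][1] + B[1][0] = 1 + 8 = 9, A[0][2] + B[2][0] = -5 + 5 = 0) = 0 (attained at k = 2)
  C[0][1] = min over k of (A[0][0] + B[0][1] = -3 + 1 = -2, A[0][1] + B[1][1] = 1 + -4 = -3, A[0][2] + B[2][1] = -5 + 1 = -4) = -4 (attained at k = 2)
  C[0][2] = min over k of (A[0][0] + B[0][2] = -3 + 10 = 7, A[0][1] + B[1][2] = 1 + 2 = 3, A[0][2] + B[2][2] = -5 + 10 = 5) = 3 (attained at k = 1)
  C[1][0] = min over k of (A[1][0] + B[0][0] = -4 + 9 = 5, A[1][1] + B[1][0] = 0 + 8 = 8, A[1][2] + B[2][0] = -2 + 5 = 3) = 3 (attained at k = 2)
  C[1][1] = min over k of (A[1][0] + B[0][1] = -4 + 1 = -3, A[1][1] + B[1][1] = 0 + -4 = -4, A[1][2] + B[2][1] = -2 + 1 = -1) = -4 (attained at k = 1)
  C[1][2] = min over k of (A[1][0] + B[0][2] = -4 + 10 = 6, A[1][1] + B[1][2] = 0 + 2 = 2, A[1][2] + B[2][2] = -2 + 10 = 8) = 2 (attained at k = 1)
  C[2][0] = min over k of (A[2][0] + B[0][0] = 9 + 9 = 18, A[2][1] + B[1][0] = 9 + 8 = 17, A[2][2] + B[2][0] = 4 + 5 = 9) = 9 (attained at k = 2)
  C[2][1] = min over k of (A[2][0] + B[0][1] = 9 + 1 = 10, A[2][1] + B[1][1] = 9 + -4 = 5, A[2][2] + B[2][1] = 4 + 1 = 5) = 5 (attained at k = 1)
  C[2][2] = min over k of (A[2][0] + B[0][2] = 9 + 10 = 19, A[2][1] + B[1][2] = 9 + 2 = 11, A[2][2] + B[2][2] = 4 + 10 = 14) = 11 (attained at k = 1)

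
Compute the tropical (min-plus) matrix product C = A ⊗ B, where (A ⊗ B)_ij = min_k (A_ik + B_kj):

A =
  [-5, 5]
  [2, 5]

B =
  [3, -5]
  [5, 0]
A ⊗ B =
  [-2, -10]
  [5, -3]

Apply the min-plus product entry-by-entry:
  C[0][0] = min over k of (A[0][0] + B[0][0] = -5 + 3 = -2, A[0][1] + B[1][0] = 5 + 5 = 10) = -2 (attained at k = 0)
  C[0][1] = min over k of (A[0][0] + B[0][1] = -5 + -5 = -10, A[0][1] + B[1][1] = 5 + 0 = 5) = -10 (attained at k = 0)
  C[1][0] = min over k of (A[1][0] + B[0][0] = 2 + 3 = 5, A[1][1] + B[1][0] = 5 + 5 = 10) = 5 (attained at k = 0)
  C[1][1] = min over k of (A[1][0] + B[0][1] = 2 + -5 = -3, A[1][1] + B[1][1] = 5 + 0 = 5) = -3 (attained at k = 0)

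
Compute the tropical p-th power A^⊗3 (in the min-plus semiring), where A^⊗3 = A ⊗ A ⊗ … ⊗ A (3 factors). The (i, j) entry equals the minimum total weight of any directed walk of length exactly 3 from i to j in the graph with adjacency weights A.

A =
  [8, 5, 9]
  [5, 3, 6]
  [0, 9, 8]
A^⊗3 =
  [11, 11, 14]
  [9, 9, 12]
  [9, 8, 11]

Each entry (A^⊗3)_ij equals the minimum over all length-3 walks i = v_0 → v_1 → … → v_3 = j of Σ_t A[v_t][v_{t+1}]. For example, for (i, j) = (0, 2) we minimise over 9 possible intermediate vertex sequences; the minimum is 14, attained along the walk 0 → 1 → 1 → 2.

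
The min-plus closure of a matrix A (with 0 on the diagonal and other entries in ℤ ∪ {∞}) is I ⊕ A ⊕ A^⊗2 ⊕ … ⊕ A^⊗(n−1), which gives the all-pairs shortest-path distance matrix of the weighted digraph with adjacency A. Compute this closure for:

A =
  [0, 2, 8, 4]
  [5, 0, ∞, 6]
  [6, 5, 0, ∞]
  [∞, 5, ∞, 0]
Closure =
  [0, 2, 8, 4]
  [5, 0, 13, 6]
  [6, 5, 0, 10]
  [10, 5, 18, 0]

This is the Floyd-Warshall all-pairs shortest-path computation. For each intermediate vertex k = 0, 1, …, 3, update dist[i][j] ← min(dist[i][j], dist[i][k] + dist[k][j]). The final matrix gives, for each (i, j), the minimum total weight of any directed path from i to j (possibly empty when i = j).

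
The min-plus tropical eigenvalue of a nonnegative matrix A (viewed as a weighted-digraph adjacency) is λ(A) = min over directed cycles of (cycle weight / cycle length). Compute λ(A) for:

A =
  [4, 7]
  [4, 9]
λ(A) = 4

Enumerate directed cycles and compute their means (weight / length). Sample:
  cycle 0 → 0: weight = 4, length = 1, mean = 4/1 ≈ 4.000
  cycle 1 → 1: weight = 9, length = 1, mean = 9/1 ≈ 9.000
  cycle 0 → 1 → 0: weight = 11, length = 2, mean = 11/2 ≈ 5.500
  cycle 1 → 0 → 1: weight = 11, length = 2, mean = 11/2 ≈ 5.500
Minimum mean = 4.000, attained e.g. along the cycle 0 → 0 with weight 4 and length 1. So λ(A) = 4/1 = 4.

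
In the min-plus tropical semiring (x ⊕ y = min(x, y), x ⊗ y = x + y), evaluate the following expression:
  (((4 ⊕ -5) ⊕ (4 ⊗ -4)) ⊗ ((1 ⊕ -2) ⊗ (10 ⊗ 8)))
(((4 ⊕ -5) ⊕ (4 ⊗ -4)) ⊗ ((1 ⊕ -2) ⊗ (10 ⊗ 8))) = 11

Expand innermost to outermost. Recall ⊕ takes the minimum of its arguments and ⊗ takes their sum. Working out the expression (((4 ⊕ -5) ⊕ (4 ⊗ -4)) ⊗ ((1 ⊕ -2) ⊗ (10 ⊗ 8))) gives 11.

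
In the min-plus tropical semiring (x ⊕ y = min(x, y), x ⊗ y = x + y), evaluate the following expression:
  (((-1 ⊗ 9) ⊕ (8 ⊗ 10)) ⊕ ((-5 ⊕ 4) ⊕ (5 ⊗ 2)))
(((-1 ⊗ 9) ⊕ (8 ⊗ 10)) ⊕ ((-5 ⊕ 4) ⊕ (5 ⊗ 2))) = -5

Expand innermost to outermost. Recall ⊕ takes the minimum of its arguments and ⊗ takes their sum. Working out the expression (((-1 ⊗ 9) ⊕ (8 ⊗ 10)) ⊕ ((-5 ⊕ 4) ⊕ (5 ⊗ 2))) gives -5.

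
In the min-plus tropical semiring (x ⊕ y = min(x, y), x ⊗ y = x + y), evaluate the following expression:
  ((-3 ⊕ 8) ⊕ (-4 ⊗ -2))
((-3 ⊕ 8) ⊕ (-4 ⊗ -2)) = -6

Expand innermost to outermost. Recall ⊕ takes the minimum of its arguments and ⊗ takes their sum. Working out the expression ((-3 ⊕ 8) ⊕ (-4 ⊗ -2)) gives -6.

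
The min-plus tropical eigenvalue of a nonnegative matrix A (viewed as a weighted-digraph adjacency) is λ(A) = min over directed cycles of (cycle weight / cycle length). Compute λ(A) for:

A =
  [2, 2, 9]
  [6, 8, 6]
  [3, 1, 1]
λ(A) = 1

Enumerate directed cycles and compute their means (weight / length). Sample:
  cycle 0 → 0: weight = 2, length = 1, mean = 2/1 ≈ 2.000
  cycle 1 → 1: weight = 8, length = 1, mean = 8/1 ≈ 8.000
  cycle 2 → 2: weight = 1, length = 1, mean = 1/1 ≈ 1.000
  cycle 0 → 1 → 0: weight = 8, length = 2, mean = 8/2 ≈ 4.000
  cycle 0 → 2 → 0: weight = 12, length = 2, mean = 12/2 ≈ 6.000
  cycle 1 → 0 → 1: weight = 8, length = 2, mean = 8/2 ≈ 4.000
Minimum mean = 1.000, attained e.g. along the cycle 2 → 2 with weight 1 and length 1. So λ(A) = 1/1 = 1.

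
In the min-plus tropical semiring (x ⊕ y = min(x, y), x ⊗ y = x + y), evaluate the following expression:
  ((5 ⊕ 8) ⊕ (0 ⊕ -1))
((5 ⊕ 8) ⊕ (0 ⊕ -1)) = -1

Expand innermost to outermost. Recall ⊕ takes the minimum of its arguments and ⊗ takes their sum. Working out the expression ((5 ⊕ 8) ⊕ (0 ⊕ -1)) gives -1.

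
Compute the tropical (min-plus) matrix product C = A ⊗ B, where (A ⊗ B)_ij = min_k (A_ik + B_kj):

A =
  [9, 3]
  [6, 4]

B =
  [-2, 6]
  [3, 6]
A ⊗ B =
  [6, 9]
  [4, 10]

Apply the min-plus product entry-by-entry:
  C[0][0] = min over k of (A[0][0] + B[0][0] = 9 + -2 = 7, A[0][1] + B[1][0] = 3 + 3 = 6) = 6 (attained at k = 1)
  C[0][1] = min over k of (A[0][0] + B[0][1] = 9 + 6 = 15, A[0][1] + B[1][1] = 3 + 6 = 9) = 9 (attained at k = 1)
  C[1][0] = min over k of (A[1][0] + B[0][0] = 6 + -2 = 4, A[1][1] + B[1][0] = 4 + 3 = 7) = 4 (attained at k = 0)
  C[1][1] = min over k of (A[1][0] + B[0][1] = 6 + 6 = 12, A[1][1] + B[1][1] = 4 + 6 = 10) = 10 (attained at k = 1)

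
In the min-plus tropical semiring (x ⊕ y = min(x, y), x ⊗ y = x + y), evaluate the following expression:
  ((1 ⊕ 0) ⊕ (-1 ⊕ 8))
((1 ⊕ 0) ⊕ (-1 ⊕ 8)) = -1

Expand innermost to outermost. Recall ⊕ takes the minimum of its arguments and ⊗ takes their sum. Working out the expression ((1 ⊕ 0) ⊕ (-1 ⊕ 8)) gives -1.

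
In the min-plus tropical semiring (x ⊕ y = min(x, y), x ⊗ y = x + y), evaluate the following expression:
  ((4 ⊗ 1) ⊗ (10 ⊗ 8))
((4 ⊗ 1) ⊗ (10 ⊗ 8)) = 23

Expand innermost to outermost. Recall ⊕ takes the minimum of its arguments and ⊗ takes their sum. Working out the expression ((4 ⊗ 1) ⊗ (10 ⊗ 8)) gives 23.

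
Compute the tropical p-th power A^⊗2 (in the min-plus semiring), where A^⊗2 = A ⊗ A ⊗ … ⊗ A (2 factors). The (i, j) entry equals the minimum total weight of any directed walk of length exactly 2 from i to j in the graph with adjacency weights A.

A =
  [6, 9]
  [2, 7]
A^⊗2 =
  [11, 15]
  [8, 11]

Each entry (A^⊗2)_ij equals the minimum over all length-2 walks i = v_0 → v_1 → … → v_2 = j of Σ_t A[v_t][v_{t+1}]. For example, for (i, j) = (0, 1) we minimise over 2 possible intermediate vertex sequences; the minimum is 15, attained along the walk 0 → 0 → 1.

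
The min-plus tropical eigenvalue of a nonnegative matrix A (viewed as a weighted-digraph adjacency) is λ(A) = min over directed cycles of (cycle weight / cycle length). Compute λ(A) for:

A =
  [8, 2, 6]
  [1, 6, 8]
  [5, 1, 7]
λ(A) = 3/2

Enumerate directed cycles and compute their means (weight / length). Sample:
  cycle 0 → 0: weight = 8, length = 1, mean = 8/1 ≈ 8.000
  cycle 1 → 1: weight = 6, length = 1, mean = 6/1 ≈ 6.000
  cycle 2 → 2: weight = 7, length = 1, mean = 7/1 ≈ 7.000
  cycle 0 → 1 → 0: weight = 3, length = 2, mean = 3/2 ≈ 1.500
  cycle 0 → 2 → 0: weight = 11, length = 2, mean = 11/2 ≈ 5.500
  cycle 1 → 0 → 1: weight = 3, length = 2, mean = 3/2 ≈ 1.500
Minimum mean = 1.500, attained e.g. along the cycle 0 → 1 → 0 with weight 3 and length 2. So λ(A) = 3/2 = 3/2.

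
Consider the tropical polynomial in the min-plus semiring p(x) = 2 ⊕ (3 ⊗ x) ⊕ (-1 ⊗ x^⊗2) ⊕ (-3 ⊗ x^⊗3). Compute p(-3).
p(-3) = -12

A tropical monomial a ⊗ x^⊗i evaluates to a + i · x. Evaluating each term at x = -3:
  Term 0 contributes 2 + 0 · -3 = 2
  Term 1 contributes 3 + 1 · -3 = 0
  Term 2 contributes -1 + 2 · -3 = -7
  Term 3 contributes -3 + 3 · -3 = -12
p(-3) = ⊕ of these = min[2, 0, -7, -12] = -12.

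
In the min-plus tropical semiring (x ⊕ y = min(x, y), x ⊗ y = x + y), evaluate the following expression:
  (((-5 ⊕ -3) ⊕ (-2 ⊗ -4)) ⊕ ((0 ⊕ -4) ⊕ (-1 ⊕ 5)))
(((-5 ⊕ -3) ⊕ (-2 ⊗ -4)) ⊕ ((0 ⊕ -4) ⊕ (-1 ⊕ 5))) = -6

Expand innermost to outermost. Recall ⊕ takes the minimum of its arguments and ⊗ takes their sum. Working out the expression (((-5 ⊕ -3) ⊕ (-2 ⊗ -4)) ⊕ ((0 ⊕ -4) ⊕ (-1 ⊕ 5))) gives -6.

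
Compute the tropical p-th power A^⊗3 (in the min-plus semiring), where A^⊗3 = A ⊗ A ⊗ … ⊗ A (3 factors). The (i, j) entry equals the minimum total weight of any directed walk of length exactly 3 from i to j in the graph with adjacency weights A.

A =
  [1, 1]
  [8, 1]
A^⊗3 =
  [3, 3]
  [10, 3]

Each entry (A^⊗3)_ij equals the minimum over all length-3 walks i = v_0 → v_1 → … → v_3 = j of Σ_t A[v_t][v_{t+1}]. For example, for (i, j) = (0, 1) we minimise over 4 possible intermediate vertex sequences; the minimum is 3, attained along the walk 0 → 0 → 0 → 1.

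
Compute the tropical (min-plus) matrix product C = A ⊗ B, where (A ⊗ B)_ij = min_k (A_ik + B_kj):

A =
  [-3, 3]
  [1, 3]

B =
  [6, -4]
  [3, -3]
A ⊗ B =
  [3, -7]
  [6, -3]

Apply the min-plus product entry-by-entry:
  C[0][0] = min over k of (A[0][0] + B[0][0] = -3 + 6 = 3, A[0][1] + B[1][0] = 3 + 3 = 6) = 3 (attained at k = 0)
  C[0][1] = min over k of (A[0][0] + B[0][1] = -3 + -4 = -7, A[0][1] + B[1][1] = 3 + -3 = 0) = -7 (attained at k = 0)
  C[1][0] = min over k of (A[1][0] + B[0][0] = 1 + 6 = 7, A[1][1] + B[1][0] = 3 + 3 = 6) = 6 (attained at k = 1)
  C[1][1] = min over k of (A[1][0] + B[0][1] = 1 + -4 = -3, A[1][1] + B[1][1] = 3 + -3 = 0) = -3 (attained at k = 0)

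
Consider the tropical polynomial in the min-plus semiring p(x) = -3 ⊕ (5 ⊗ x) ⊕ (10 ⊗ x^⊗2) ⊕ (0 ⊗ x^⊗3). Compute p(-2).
p(-2) = -6

A tropical monomial a ⊗ x^⊗i evaluates to a + i · x. Evaluating each term at x = -2:
  Term 0 contributes -3 + 0 · -2 = -3
  Term 1 contributes 5 + 1 · -2 = 3
  Term 2 contributes 10 + 2 · -2 = 6
  Term 3 contributes 0 + 3 · -2 = -6
p(-2) = ⊕ of these = min[-3, 3, 6, -6] = -6.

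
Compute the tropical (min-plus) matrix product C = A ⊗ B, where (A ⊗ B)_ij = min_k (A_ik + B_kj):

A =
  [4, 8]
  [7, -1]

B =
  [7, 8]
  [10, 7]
A ⊗ B =
  [11, 12]
  [9, 6]

Apply the min-plus product entry-by-entry:
  C[0][0] = min over k of (A[0][0] + B[0][0] = 4 + 7 = 11, A[0][1] + B[1][0] = 8 + 10 = 18) = 11 (attained at k = 0)
  C[0][1] = min over k of (A[0][0] + B[0][1] = 4 + 8 = 12, A[0][1] + B[1][1] = 8 + 7 = 15) = 12 (attained at k = 0)
  C[1][0] = min over k of (A[1][0] + B[0][0] = 7 + 7 = 14, A[1][1] + B[1][0] = -1 + 10 = 9) = 9 (attained at k = 1)
  C[1][1] = min over k of (A[1][0] + B[0][1] = 7 + 8 = 15, A[1][1] + B[1][1] = -1 + 7 = 6) = 6 (attained at k = 1)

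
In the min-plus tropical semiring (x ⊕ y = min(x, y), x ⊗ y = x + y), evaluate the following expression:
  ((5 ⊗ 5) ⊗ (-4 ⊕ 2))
((5 ⊗ 5) ⊗ (-4 ⊕ 2)) = 6

Expand innermost to outermost. Recall ⊕ takes the minimum of its arguments and ⊗ takes their sum. Working out the expression ((5 ⊗ 5) ⊗ (-4 ⊕ 2)) gives 6.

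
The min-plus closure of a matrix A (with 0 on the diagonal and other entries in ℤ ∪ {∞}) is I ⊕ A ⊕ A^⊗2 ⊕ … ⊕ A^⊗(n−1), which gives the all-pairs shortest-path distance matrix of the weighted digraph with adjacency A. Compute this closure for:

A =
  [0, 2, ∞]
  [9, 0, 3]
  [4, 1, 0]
Closure =
  [0, 2, 5]
  [7, 0, 3]
  [4, 1, 0]

This is the Floyd-Warshall all-pairs shortest-path computation. For each intermediate vertex k = 0, 1, …, 2, update dist[i][j] ← min(dist[i][j], dist[i][k] + dist[k][j]). The final matrix gives, for each (i, j), the minimum total weight of any directed path from i to j (possibly empty when i = j).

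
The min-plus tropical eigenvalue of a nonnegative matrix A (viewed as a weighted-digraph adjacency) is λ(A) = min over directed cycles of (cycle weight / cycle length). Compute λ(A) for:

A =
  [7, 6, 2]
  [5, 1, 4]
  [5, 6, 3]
λ(A) = 1

Enumerate directed cycles and compute their means (weight / length). Sample:
  cycle 0 → 0: weight = 7, length = 1, mean = 7/1 ≈ 7.000
  cycle 1 → 1: weight = 1, length = 1, mean = 1/1 ≈ 1.000
  cycle 2 → 2: weight = 3, length = 1, mean = 3/1 ≈ 3.000
  cycle 0 → 1 → 0: weight = 11, length = 2, mean = 11/2 ≈ 5.500
  cycle 0 → 2 → 0: weight = 7, length = 2, mean = 7/2 ≈ 3.500
  cycle 1 → 0 → 1: weight = 11, length = 2, mean = 11/2 ≈ 5.500
Minimum mean = 1.000, attained e.g. along the cycle 1 → 1 with weight 1 and length 1. So λ(A) = 1/1 = 1.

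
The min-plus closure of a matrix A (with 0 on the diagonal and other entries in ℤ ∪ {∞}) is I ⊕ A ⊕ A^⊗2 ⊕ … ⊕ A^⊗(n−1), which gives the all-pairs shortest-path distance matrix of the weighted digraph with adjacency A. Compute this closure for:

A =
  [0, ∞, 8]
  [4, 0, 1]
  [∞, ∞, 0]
Closure =
  [0, ∞, 8]
  [4, 0, 1]
  [∞, ∞, 0]

This is the Floyd-Warshall all-pairs shortest-path computation. For each intermediate vertex k = 0, 1, …, 2, update dist[i][j] ← min(dist[i][j], dist[i][k] + dist[k][j]). The final matrix gives, for each (i, j), the minimum total weight of any directed path from i to j (possibly empty when i = j).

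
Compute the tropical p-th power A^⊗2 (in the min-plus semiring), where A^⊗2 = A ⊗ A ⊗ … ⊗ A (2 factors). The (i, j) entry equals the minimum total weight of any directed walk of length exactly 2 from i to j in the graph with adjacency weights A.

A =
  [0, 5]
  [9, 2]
A^⊗2 =
  [0, 5]
  [9, 4]

Each entry (A^⊗2)_ij equals the minimum over all length-2 walks i = v_0 → v_1 → … → v_2 = j of Σ_t A[v_t][v_{t+1}]. For example, for (i, j) = (0, 1) we minimise over 2 possible intermediate vertex sequences; the minimum is 5, attained along the walk 0 → 0 → 1.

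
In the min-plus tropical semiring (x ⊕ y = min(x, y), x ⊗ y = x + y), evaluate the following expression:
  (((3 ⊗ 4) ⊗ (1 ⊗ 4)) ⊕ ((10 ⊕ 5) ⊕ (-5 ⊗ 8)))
(((3 ⊗ 4) ⊗ (1 ⊗ 4)) ⊕ ((10 ⊕ 5) ⊕ (-5 ⊗ 8))) = 3

Expand innermost to outermost. Recall ⊕ takes the minimum of its arguments and ⊗ takes their sum. Working out the expression (((3 ⊗ 4) ⊗ (1 ⊗ 4)) ⊕ ((10 ⊕ 5) ⊕ (-5 ⊗ 8))) gives 3.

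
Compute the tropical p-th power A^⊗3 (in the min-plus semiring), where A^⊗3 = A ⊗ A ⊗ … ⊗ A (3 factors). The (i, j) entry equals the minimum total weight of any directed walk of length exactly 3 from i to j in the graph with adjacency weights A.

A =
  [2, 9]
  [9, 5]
A^⊗3 =
  [6, 13]
  [13, 15]

Each entry (A^⊗3)_ij equals the minimum over all length-3 walks i = v_0 → v_1 → … → v_3 = j of Σ_t A[v_t][v_{t+1}]. For example, for (i, j) = (0, 1) we minimise over 4 possible intermediate vertex sequences; the minimum is 13, attained along the walk 0 → 0 → 0 → 1.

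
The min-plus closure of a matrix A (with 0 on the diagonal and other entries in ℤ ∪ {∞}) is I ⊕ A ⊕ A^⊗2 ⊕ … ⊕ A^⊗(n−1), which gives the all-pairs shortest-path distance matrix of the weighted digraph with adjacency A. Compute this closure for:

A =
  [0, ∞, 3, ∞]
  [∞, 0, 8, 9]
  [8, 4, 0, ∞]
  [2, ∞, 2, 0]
Closure =
  [0, 7, 3, 16]
  [11, 0, 8, 9]
  [8, 4, 0, 13]
  [2, 6, 2, 0]

This is the Floyd-Warshall all-pairs shortest-path computation. For each intermediate vertex k = 0, 1, …, 3, update dist[i][j] ← min(dist[i][j], dist[i][k] + dist[k][j]). The final matrix gives, for each (i, j), the minimum total weight of any directed path from i to j (possibly empty when i = j).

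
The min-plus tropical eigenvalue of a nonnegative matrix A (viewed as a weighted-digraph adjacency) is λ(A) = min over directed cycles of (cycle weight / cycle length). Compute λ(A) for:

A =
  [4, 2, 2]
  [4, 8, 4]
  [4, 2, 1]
λ(A) = 1

Enumerate directed cycles and compute their means (weight / length). Sample:
  cycle 0 → 0: weight = 4, length = 1, mean = 4/1 ≈ 4.000
  cycle 1 → 1: weight = 8, length = 1, mean = 8/1 ≈ 8.000
  cycle 2 → 2: weight = 1, length = 1, mean = 1/1 ≈ 1.000
  cycle 0 → 1 → 0: weight = 6, length = 2, mean = 6/2 ≈ 3.000
  cycle 0 → 2 → 0: weight = 6, length = 2, mean = 6/2 ≈ 3.000
  cycle 1 → 0 → 1: weight = 6, length = 2, mean = 6/2 ≈ 3.000
Minimum mean = 1.000, attained e.g. along the cycle 2 → 2 with weight 1 and length 1. So λ(A) = 1/1 = 1.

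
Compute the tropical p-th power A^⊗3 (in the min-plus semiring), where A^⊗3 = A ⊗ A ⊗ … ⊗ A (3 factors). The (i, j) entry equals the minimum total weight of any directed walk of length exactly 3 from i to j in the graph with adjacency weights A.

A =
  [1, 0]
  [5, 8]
A^⊗3 =
  [3, 2]
  [7, 6]

Each entry (A^⊗3)_ij equals the minimum over all length-3 walks i = v_0 → v_1 → … → v_3 = j of Σ_t A[v_t][v_{t+1}]. For example, for (i, j) = (0, 1) we minimise over 4 possible intermediate vertex sequences; the minimum is 2, attained along the walk 0 → 0 → 0 → 1.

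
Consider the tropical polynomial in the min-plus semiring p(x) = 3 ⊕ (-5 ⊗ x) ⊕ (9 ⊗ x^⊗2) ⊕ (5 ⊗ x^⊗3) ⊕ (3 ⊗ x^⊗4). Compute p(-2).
p(-2) = -7

A tropical monomial a ⊗ x^⊗i evaluates to a + i · x. Evaluating each term at x = -2:
  Term 0 contributes 3 + 0 · -2 = 3
  Term 1 contributes -5 + 1 · -2 = -7
  Term 2 contributes 9 + 2 · -2 = 5
  Term 3 contributes 5 + 3 · -2 = -1
  Term 4 contributes 3 + 4 · -2 = -5
p(-2) = ⊕ of these = min[3, -7, 5, -1, -5] = -7.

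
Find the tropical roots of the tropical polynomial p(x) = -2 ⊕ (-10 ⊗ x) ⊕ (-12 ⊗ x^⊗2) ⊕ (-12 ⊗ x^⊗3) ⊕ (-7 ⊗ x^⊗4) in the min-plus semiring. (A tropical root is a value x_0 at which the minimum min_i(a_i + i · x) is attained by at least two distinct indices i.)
Roots: {-5, 0, 2, 8}

Each tropical root is a break point of the lower envelope of the lines y = a_i + i · x (there are 5 lines, with slopes 0, 1, ..., 4). Only the lines that attain the minimum somewhere contribute to roots; other lines are dominated. Here the surviving (envelope) indices are i = 4, i = 3, i = 2, i = 1, i = 0.
Intersections between consecutive envelope lines give the roots: for adjacent envelope indices i < j the intersection is x = (a_i − a_j) / (j − i). Reading off the sorted break points: {-5, 0, 2, 8}.
Verification: at each break x_0, at least two indices attain the minimum of min_i(a_i + i · x_0).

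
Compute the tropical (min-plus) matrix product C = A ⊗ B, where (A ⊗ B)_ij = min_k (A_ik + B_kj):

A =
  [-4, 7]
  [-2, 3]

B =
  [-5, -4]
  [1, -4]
A ⊗ B =
  [-9, -8]
  [-7, -6]

Apply the min-plus product entry-by-entry:
  C[0][0] = min over k of (A[0][0] + B[0][0] = -4 + -5 = -9, A[0][1] + B[1][0] = 7 + 1 = 8) = -9 (attained at k = 0)
  C[0][1] = min over k of (A[0][0] + B[0][1] = -4 + -4 = -8, A[0][1] + B[1][1] = 7 + -4 = 3) = -8 (attained at k = 0)
  C[1][0] = min over k of (A[1][0] + B[0][0] = -2 + -5 = -7, A[1][1] + B[1][0] = 3 + 1 = 4) = -7 (attained at k = 0)
  C[1][1] = min over k of (A[1][0] + B[0][1] = -2 + -4 = -6, A[1][1] + B[1][1] = 3 + -4 = -1) = -6 (attained at k = 0)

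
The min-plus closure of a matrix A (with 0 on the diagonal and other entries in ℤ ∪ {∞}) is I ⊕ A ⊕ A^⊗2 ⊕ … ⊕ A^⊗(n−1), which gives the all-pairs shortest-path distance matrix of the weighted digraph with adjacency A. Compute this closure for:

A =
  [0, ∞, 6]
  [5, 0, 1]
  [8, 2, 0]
Closure =
  [0, 8, 6]
  [5, 0, 1]
  [7, 2, 0]

This is the Floyd-Warshall all-pairs shortest-path computation. For each intermediate vertex k = 0, 1, …, 2, update dist[i][j] ← min(dist[i][j], dist[i][k] + dist[k][j]). The final matrix gives, for each (i, j), the minimum total weight of any directed path from i to j (possibly empty when i = j).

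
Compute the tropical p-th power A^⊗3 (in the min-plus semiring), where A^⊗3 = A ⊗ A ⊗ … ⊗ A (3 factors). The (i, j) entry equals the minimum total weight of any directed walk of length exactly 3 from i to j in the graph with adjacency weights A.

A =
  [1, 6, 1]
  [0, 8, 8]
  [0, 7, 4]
A^⊗3 =
  [2, 7, 2]
  [1, 7, 2]
  [1, 7, 2]

Each entry (A^⊗3)_ij equals the minimum over all length-3 walks i = v_0 → v_1 → … → v_3 = j of Σ_t A[v_t][v_{t+1}]. For example, for (i, j) = (0, 2) we minimise over 9 possible intermediate vertex sequences; the minimum is 2, attained along the walk 0 → 2 → 0 → 2.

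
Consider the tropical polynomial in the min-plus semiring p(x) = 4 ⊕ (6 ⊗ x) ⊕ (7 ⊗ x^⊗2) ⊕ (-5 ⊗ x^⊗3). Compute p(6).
p(6) = 4

A tropical monomial a ⊗ x^⊗i evaluates to a + i · x. Evaluating each term at x = 6:
  Term 0 contributes 4 + 0 · 6 = 4
  Term 1 contributes 6 + 1 · 6 = 12
  Term 2 contributes 7 + 2 · 6 = 19
  Term 3 contributes -5 + 3 · 6 = 13
p(6) = ⊕ of these = min[4, 12, 19, 13] = 4.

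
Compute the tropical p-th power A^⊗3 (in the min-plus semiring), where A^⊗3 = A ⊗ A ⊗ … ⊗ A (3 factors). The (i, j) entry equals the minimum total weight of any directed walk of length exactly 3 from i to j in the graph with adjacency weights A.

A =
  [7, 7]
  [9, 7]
A^⊗3 =
  [21, 21]
  [23, 21]

Each entry (A^⊗3)_ij equals the minimum over all length-3 walks i = v_0 → v_1 → … → v_3 = j of Σ_t A[v_t][v_{t+1}]. For example, for (i, j) = (0, 1) we minimise over 4 possible intermediate vertex sequences; the minimum is 21, attained along the walk 0 → 0 → 0 → 1.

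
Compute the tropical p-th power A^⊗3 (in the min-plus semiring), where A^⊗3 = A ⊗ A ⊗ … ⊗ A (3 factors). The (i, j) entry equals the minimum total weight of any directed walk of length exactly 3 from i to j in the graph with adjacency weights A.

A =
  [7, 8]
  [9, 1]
A^⊗3 =
  [18, 10]
  [11, 3]

Each entry (A^⊗3)_ij equals the minimum over all length-3 walks i = v_0 → v_1 → … → v_3 = j of Σ_t A[v_t][v_{t+1}]. For example, for (i, j) = (0, 1) we minimise over 4 possible intermediate vertex sequences; the minimum is 10, attained along the walk 0 → 1 → 1 → 1.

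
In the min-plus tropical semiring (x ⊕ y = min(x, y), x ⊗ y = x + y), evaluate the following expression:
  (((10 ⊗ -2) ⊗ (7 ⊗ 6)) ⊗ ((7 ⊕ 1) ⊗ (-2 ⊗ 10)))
(((10 ⊗ -2) ⊗ (7 ⊗ 6)) ⊗ ((7 ⊕ 1) ⊗ (-2 ⊗ 10))) = 30

Expand innermost to outermost. Recall ⊕ takes the minimum of its arguments and ⊗ takes their sum. Working out the expression (((10 ⊗ -2) ⊗ (7 ⊗ 6)) ⊗ ((7 ⊕ 1) ⊗ (-2 ⊗ 10))) gives 30.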